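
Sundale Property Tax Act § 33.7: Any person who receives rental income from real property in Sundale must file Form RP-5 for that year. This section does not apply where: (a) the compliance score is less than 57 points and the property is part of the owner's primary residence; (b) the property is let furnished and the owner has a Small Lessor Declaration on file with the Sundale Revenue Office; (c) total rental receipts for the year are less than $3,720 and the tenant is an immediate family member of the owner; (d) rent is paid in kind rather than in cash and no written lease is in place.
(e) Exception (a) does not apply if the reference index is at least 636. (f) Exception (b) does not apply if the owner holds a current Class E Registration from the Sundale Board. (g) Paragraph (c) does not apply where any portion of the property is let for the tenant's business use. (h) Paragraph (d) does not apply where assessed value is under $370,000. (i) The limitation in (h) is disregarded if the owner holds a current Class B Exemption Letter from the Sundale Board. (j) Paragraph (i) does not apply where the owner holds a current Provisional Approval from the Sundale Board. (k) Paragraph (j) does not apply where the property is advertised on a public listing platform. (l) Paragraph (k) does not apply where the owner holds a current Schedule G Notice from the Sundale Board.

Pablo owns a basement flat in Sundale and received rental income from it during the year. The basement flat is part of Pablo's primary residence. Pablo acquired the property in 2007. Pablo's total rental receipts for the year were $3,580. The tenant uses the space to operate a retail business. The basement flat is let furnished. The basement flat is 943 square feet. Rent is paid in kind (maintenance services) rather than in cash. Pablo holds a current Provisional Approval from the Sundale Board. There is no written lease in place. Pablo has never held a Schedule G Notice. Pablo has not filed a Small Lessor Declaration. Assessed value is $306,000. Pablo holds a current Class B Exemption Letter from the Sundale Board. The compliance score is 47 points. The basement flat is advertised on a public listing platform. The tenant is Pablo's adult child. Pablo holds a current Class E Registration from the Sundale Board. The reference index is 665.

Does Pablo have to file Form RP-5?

Exception (a): the compliance score is 47 points, less than the 57 points limit; the basement flat is part of the primary residence — every condition holds. But applying paragraph (e): (e) applies — the reference index is 665, meeting the 636 threshold. So (a) is unavailable.
Exception (b) does not apply: no Small Lessor Declaration is on file.
All of (c)'s requirements are met (total rental receipts for the year are $3,580, less than the $3,720 limit; the tenant is an immediate family member). But: (g) operates against (c): the space is let for business use. So (c) is unavailable.
Exception (d): rent is paid in kind; there is no written lease — every condition holds. Applying paragraphs (h)–(l): (h) would limit (d) — assessed value is $306,000, under the $370,000 limit — but (i) sets (h) aside: (i) operates against (h): a current Class B Exemption Letter is held. (j) applies (a current Provisional Approval is held), but yields to (k): (k) is engaged — the property is publicly advertised. (l), which would lift (k), is not triggered — there is no Schedule G Notice in force. So (d) applies.

No — exception (d) applies; Pablo is not required to file Form RP-5.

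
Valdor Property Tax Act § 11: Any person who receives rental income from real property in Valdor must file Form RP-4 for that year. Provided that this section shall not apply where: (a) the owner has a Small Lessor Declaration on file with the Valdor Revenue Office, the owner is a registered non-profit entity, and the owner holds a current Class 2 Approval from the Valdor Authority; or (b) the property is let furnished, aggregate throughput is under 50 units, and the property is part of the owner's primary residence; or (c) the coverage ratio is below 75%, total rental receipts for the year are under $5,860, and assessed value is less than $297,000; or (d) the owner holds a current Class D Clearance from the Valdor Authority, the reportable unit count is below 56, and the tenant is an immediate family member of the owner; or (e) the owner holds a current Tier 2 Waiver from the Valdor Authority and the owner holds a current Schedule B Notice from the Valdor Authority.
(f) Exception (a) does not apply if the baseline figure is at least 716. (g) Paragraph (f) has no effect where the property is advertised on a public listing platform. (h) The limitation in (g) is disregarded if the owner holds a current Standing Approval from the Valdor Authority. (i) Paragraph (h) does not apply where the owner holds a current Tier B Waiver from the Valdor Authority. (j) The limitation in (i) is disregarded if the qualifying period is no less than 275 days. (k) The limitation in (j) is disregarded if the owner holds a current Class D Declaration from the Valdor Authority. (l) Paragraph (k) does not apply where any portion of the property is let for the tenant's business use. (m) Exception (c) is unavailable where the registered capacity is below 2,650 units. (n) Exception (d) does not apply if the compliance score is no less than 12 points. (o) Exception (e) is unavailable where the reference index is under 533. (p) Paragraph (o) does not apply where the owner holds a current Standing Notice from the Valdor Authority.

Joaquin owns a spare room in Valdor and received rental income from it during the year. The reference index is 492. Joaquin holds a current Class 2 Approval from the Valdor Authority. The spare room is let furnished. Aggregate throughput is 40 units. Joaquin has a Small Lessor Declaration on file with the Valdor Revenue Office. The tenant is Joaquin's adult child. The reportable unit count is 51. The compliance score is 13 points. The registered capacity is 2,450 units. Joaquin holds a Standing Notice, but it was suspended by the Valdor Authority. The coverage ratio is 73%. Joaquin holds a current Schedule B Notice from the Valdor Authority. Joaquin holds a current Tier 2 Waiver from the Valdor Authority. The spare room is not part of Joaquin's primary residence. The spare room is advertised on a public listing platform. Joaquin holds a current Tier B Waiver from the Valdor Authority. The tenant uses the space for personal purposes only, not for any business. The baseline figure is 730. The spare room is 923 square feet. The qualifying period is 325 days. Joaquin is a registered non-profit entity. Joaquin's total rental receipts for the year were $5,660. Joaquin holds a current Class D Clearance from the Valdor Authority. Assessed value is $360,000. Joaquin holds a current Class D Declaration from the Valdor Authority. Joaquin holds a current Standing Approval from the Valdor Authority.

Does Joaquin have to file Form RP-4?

No — exception (a) applies; Joaquin is not required to file Form RP-4.

Exception (a): a Small Lessor Declaration is on file; Joaquin is a registered non-profit; a current Class 2 Approval is held — every condition holds. Applying paragraphs (f)–(l): (f) would limit (a) — the baseline figure is 730, meeting the 716 threshold — but (g) sets (f) aside: (g) operates against (f): the property is publicly advertised. (h) would limit (g) — a current Standing Approval is held — but (i) sets (h) aside: (i) operates against (h): a current Tier B Waiver is held. (j) would limit (i) — the qualifying period is 325 days, meeting the 275 days threshold — but (k) sets (j) aside: (k) is triggered — a current Class D Declaration is held. (l), which would lift (k), is not triggered — the space is used for personal purposes only. (a) remains available.
Exception (b) requires that the property is part of the owner's primary residence; but the spare room is not part of the primary residence, so (b) is unavailable.
Exception (c) does not apply: assessed value is $360,000, not less than $297,000.
Exception (d)'s conditions are all satisfied: a current Class D Clearance is held; the reportable unit count is 51, below the 56 limit; the tenant is an immediate family member. But applying paragraph (n): (n) applies — the compliance score is 13 points, meeting the 12 points threshold. (d) is therefore removed.
Exception (e)'s conditions are all satisfied: a current Tier 2 Waiver is held; a current Schedule B Notice is held. However, paragraphs (o)–(p) must be considered: (o) is engaged — the reference index is 492, under the 533 limit. (p) is inapplicable (the Standing Notice is not current), so (o) stands. (e) is therefore removed.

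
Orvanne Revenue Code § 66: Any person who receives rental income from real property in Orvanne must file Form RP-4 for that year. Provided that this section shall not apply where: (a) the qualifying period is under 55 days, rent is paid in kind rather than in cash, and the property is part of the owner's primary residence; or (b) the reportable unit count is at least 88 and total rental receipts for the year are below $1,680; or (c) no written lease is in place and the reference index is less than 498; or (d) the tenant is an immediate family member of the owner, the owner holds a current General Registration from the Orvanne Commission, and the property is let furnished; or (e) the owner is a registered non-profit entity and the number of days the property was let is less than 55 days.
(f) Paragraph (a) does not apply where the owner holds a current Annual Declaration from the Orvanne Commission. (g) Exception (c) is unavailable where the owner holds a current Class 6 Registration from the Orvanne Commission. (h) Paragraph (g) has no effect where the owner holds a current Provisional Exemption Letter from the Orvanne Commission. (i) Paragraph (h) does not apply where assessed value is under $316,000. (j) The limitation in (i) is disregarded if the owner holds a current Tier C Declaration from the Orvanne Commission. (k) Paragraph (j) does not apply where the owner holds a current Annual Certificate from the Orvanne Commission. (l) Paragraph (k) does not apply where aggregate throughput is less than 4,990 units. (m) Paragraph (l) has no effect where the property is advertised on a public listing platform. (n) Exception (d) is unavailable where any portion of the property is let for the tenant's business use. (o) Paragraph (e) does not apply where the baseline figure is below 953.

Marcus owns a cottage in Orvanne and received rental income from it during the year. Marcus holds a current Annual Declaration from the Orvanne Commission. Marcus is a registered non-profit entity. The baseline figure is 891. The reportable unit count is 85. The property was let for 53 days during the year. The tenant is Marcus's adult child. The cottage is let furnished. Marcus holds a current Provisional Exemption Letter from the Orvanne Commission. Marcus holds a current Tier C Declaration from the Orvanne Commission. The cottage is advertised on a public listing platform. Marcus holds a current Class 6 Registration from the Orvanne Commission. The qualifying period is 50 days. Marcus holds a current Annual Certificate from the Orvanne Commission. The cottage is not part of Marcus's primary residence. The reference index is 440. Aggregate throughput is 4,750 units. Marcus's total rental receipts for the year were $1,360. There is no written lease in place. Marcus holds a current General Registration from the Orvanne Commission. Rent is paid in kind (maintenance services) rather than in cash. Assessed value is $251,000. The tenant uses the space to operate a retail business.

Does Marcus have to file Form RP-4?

Yes — Marcus must file Form RP-4.

Exception (a) fails — the cottage is not part of the primary residence.
Exception (b) fails — the reportable unit count is 85, short of 88.
Exception (c) is satisfied on its face — there is no written lease; the reference index is 440, less than the 498 limit. But applying paragraphs (g)–(m): (g) is triggered — a current Class 6 Registration is held. (h) would limit (g) — a current Provisional Exemption Letter is held — but (i) sets (h) aside: (i) operates against (h): assessed value is $251,000, under the $316,000 limit. (j) would limit (i) — a current Tier C Declaration is held — but (k) sets (j) aside: (k) is triggered — a current Annual Certificate is held. (l) would limit (k) — aggregate throughput is 4,750 units, less than the 4,990 units limit — but (m) sets (l) aside: (m) operates against (l): the property is publicly advertised. So (c) is unavailable.
Exception (d): the tenant is an immediate family member; a current General Registration is held; the property is let furnished — every condition holds. But applying paragraph (n): (n) operates against (d): the space is let for business use. So (d) is unavailable.
Exception (e)'s conditions are all satisfied: Marcus is a registered non-profit; the number of days the property was let is 53 days, less than the 55 days limit. Turning to paragraph (o): (o) operates against (e): the baseline figure is 891, below the 953 limit. Exception (e) does not apply.
No exception displaces § 66.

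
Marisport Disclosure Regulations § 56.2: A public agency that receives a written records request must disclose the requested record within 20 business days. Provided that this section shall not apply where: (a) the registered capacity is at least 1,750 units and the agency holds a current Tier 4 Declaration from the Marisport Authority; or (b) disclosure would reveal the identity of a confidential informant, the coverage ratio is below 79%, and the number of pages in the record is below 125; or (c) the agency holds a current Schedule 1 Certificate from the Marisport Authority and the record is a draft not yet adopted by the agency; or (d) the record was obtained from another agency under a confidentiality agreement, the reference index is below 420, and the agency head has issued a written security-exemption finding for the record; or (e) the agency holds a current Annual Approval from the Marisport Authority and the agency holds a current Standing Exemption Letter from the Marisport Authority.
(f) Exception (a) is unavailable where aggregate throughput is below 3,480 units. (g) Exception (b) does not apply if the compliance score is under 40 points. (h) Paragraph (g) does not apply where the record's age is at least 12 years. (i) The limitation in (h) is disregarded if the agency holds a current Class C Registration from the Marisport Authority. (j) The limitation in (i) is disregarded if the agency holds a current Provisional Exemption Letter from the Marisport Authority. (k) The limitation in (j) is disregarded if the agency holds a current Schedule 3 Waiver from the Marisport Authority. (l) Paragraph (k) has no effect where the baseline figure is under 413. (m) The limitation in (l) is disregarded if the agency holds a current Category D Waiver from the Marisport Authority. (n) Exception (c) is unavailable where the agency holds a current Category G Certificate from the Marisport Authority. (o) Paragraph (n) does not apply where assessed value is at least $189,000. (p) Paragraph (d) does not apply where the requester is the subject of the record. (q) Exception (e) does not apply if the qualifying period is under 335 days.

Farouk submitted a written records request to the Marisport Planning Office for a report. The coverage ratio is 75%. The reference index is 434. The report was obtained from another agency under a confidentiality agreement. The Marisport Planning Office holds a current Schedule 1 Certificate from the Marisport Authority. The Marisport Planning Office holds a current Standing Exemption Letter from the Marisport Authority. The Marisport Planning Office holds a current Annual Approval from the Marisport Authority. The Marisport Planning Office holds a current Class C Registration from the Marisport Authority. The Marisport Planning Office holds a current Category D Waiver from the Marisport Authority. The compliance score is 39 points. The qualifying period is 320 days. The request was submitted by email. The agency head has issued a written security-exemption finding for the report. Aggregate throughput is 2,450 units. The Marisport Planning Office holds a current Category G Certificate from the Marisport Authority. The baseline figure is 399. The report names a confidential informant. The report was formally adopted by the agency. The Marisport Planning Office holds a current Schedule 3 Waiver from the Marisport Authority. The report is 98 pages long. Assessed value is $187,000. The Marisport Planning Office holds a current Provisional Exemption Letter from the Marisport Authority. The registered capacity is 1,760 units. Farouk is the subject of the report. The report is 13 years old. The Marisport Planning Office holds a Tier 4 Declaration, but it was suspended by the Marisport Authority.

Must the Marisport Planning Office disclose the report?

Yes — the Marisport Planning Office must disclose the report.

Exception (a) does not apply: no current Tier 4 Declaration is held.
Exception (b): the report names a confidential informant; the coverage ratio is 75%, below the 79% limit; the number of pages in the record is 98, below the 125 limit — every condition holds. Turning to paragraphs (g)–(m): (g) is engaged — the compliance score is 39 points, under the 40 points limit. (h) would limit (g) — the record's age is 13 years, meeting the 12 years threshold — but (i) sets (h) aside: (i) operates against (h): a current Class C Registration is held. (j) is engaged (a current Provisional Exemption Letter is held), but is overridden by (k): (k) operates against (j): a current Schedule 3 Waiver is held. (l) is engaged (the baseline figure is 399, under the 413 limit), but yields to (m): (m) operates against (l): a current Category D Waiver is held. Exception (b) does not apply.
Exception (c) requires that the record is a draft not yet adopted by the agency; but the report has been formally adopted, so (c) is unavailable.
Exception (d) fails — the reference index is 434, not below 420.
Exception (e) is satisfied on its face — a current Annual Approval is held; a current Standing Exemption Letter is held. But: (q) is triggered — the qualifying period is 320 days, under the 335 days limit. So (e) is unavailable.
None of the exceptions is available; § 56.2 applies in full.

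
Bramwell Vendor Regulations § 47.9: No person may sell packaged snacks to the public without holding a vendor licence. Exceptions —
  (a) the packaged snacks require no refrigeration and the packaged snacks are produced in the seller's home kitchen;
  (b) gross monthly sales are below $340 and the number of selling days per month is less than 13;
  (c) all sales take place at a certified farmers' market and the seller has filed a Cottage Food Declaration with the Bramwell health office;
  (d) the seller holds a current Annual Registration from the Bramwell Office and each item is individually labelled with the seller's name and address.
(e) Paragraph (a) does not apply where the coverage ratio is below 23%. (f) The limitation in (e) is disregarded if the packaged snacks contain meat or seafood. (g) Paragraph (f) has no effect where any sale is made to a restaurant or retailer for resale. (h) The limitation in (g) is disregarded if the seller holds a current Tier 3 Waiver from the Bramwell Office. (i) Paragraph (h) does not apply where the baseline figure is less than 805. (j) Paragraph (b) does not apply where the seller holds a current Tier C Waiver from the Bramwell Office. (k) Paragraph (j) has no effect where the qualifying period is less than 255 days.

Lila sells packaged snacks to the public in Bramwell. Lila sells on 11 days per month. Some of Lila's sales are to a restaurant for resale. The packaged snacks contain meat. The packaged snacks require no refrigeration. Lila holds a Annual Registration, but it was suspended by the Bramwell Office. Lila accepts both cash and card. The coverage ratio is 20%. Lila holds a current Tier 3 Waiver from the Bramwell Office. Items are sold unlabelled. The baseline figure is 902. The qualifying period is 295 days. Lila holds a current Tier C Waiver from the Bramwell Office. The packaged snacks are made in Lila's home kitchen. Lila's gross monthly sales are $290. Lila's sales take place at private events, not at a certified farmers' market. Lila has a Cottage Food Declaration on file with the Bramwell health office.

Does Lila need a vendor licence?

No — exception (a) applies; Lila is not required to hold a vendor licence.

Exception (a) is satisfied on its face — the packaged snacks are shelf-stable; the packaged snacks are home-kitchen produced. Applying paragraphs (e)–(i): (e) operates (the coverage ratio is 20%, below the 23% limit), but is overridden by (f): (f) operates against (e): the packaged snacks contain meat. (g) is triggered (some sales are to a restaurant for resale), but is set aside by (h): (h) operates against (g): a current Tier 3 Waiver is held. (i), which would lift (h), does not operate here — the baseline figure is 902, not less than 805. So (a) applies.
Exception (b)'s conditions are all satisfied: gross monthly sales are $290, below the $340 limit; the number of selling days per month is 11, less than the 13 limit. Turning to paragraphs (j)–(k): (j) operates — a current Tier C Waiver is held. (k) does not operate here (the qualifying period is 295 days, not less than 255 days), so (j) stands. So (b) is unavailable.
Exception (c) fails — sales are at private events, not a certified farmers' market.
Exception (d) requires that the seller holds a current Annual Registration from the Bramwell Office; but the Annual Registration is not current, so (d) is unavailable.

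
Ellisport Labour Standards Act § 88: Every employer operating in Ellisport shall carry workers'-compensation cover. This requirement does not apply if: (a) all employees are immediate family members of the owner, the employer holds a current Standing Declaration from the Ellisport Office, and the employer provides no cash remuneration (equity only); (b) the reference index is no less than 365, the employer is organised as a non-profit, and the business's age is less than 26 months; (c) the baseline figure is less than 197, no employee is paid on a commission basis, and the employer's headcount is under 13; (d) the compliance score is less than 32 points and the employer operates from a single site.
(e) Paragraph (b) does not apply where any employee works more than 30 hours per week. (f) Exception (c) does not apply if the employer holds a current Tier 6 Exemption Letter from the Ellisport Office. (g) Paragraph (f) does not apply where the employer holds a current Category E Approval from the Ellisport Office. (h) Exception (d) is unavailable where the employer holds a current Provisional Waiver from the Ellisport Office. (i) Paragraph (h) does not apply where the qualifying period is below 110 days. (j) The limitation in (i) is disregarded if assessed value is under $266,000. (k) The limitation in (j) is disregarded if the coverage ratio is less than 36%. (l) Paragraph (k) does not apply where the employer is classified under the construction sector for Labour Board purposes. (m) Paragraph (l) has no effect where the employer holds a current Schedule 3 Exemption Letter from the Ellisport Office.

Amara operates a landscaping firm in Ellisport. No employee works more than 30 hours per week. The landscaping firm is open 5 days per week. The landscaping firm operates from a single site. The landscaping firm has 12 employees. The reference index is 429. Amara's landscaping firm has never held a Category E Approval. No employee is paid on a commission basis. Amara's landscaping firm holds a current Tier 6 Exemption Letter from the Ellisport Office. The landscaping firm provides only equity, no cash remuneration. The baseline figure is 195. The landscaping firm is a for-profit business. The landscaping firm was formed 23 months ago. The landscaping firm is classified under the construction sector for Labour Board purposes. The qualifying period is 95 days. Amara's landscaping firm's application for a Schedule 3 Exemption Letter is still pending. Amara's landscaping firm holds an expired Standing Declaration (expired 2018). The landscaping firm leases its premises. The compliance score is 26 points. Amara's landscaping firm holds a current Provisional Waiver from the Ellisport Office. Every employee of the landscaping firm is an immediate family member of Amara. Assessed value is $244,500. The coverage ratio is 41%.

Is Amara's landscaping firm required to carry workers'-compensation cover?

Exception (a) does not apply: there is no Standing Declaration in force.
Exception (b) requires that the employer is organised as a non-profit; but the employer is for-profit, so (b) is unavailable.
Exception (c) is satisfied on its face — the baseline figure is 195, less than the 197 limit; no employee is paid on commission; the employer's headcount is 12, under the 13 limit. Turning to paragraphs (f)–(g): (f) operates against (c): a current Tier 6 Exemption Letter is held. (g) is not triggered (there is no Category E Approval in force), so (f) stands. Exception (c) does not apply.
Exception (d): the compliance score is 26 points, less than the 32 points limit; the employer operates from a single site — every condition holds. Turning to paragraphs (h)–(m): (h) operates against (d): a current Provisional Waiver is held. (i) applies (the qualifying period is 95 days, below the 110 days limit), but is set aside by (j): (j) operates against (i): assessed value is $244,500, under the $266,000 limit. (k) is not triggered (the coverage ratio is 41%, not less than 36%), so (j) stands. (d) is therefore removed.
Every exception is unavailable, so the rule governs.

Yes — Amara's landscaping firm must carry workers'-compensation cover.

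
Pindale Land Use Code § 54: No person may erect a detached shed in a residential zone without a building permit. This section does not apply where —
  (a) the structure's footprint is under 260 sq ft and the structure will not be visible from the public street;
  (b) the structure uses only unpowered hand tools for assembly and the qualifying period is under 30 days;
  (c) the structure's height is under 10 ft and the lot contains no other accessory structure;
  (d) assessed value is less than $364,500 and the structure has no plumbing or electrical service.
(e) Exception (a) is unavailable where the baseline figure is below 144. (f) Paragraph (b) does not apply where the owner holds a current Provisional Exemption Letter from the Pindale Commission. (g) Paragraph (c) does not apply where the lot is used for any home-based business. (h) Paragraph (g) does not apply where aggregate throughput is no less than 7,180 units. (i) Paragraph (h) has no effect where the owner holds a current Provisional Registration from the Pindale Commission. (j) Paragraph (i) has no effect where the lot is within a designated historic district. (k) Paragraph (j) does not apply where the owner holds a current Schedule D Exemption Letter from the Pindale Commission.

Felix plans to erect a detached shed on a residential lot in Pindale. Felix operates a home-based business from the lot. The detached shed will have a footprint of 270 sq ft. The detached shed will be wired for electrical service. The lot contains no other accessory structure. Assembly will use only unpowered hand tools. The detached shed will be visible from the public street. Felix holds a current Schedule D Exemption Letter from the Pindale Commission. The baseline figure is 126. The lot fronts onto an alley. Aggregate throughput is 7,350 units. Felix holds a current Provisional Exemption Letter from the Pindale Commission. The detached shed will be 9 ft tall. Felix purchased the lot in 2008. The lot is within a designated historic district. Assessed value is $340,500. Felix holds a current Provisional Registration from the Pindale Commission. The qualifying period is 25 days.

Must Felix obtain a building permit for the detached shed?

Exception (a) does not apply: the structure's footprint is 270 sq ft, not under 260 sq ft.
Exception (b) is satisfied on its face — assembly uses only hand tools; the qualifying period is 25 days, under the 30 days limit. Turning to paragraph (f): (f) operates against (b): a current Provisional Exemption Letter is held. So (b) is unavailable.
Exception (c): the structure's height is 9 ft, under the 10 ft limit; the lot has no other accessory structure — every condition holds. But applying paragraphs (g)–(k): (g) applies — a home-based business operates on the lot. (h) operates (aggregate throughput is 7,350 units, meeting the 7,180 units threshold), but is itself disapplied by (i): (i) operates against (h): a current Provisional Registration is held. (j) operates (the lot is in a historic district), but is itself disapplied by (k): (k) operates — a current Schedule D Exemption Letter is held. Exception (c) does not apply.
Exception (d) fails — electrical service is planned.
No exception displaces § 54.

Yes — Felix must obtain a building permit.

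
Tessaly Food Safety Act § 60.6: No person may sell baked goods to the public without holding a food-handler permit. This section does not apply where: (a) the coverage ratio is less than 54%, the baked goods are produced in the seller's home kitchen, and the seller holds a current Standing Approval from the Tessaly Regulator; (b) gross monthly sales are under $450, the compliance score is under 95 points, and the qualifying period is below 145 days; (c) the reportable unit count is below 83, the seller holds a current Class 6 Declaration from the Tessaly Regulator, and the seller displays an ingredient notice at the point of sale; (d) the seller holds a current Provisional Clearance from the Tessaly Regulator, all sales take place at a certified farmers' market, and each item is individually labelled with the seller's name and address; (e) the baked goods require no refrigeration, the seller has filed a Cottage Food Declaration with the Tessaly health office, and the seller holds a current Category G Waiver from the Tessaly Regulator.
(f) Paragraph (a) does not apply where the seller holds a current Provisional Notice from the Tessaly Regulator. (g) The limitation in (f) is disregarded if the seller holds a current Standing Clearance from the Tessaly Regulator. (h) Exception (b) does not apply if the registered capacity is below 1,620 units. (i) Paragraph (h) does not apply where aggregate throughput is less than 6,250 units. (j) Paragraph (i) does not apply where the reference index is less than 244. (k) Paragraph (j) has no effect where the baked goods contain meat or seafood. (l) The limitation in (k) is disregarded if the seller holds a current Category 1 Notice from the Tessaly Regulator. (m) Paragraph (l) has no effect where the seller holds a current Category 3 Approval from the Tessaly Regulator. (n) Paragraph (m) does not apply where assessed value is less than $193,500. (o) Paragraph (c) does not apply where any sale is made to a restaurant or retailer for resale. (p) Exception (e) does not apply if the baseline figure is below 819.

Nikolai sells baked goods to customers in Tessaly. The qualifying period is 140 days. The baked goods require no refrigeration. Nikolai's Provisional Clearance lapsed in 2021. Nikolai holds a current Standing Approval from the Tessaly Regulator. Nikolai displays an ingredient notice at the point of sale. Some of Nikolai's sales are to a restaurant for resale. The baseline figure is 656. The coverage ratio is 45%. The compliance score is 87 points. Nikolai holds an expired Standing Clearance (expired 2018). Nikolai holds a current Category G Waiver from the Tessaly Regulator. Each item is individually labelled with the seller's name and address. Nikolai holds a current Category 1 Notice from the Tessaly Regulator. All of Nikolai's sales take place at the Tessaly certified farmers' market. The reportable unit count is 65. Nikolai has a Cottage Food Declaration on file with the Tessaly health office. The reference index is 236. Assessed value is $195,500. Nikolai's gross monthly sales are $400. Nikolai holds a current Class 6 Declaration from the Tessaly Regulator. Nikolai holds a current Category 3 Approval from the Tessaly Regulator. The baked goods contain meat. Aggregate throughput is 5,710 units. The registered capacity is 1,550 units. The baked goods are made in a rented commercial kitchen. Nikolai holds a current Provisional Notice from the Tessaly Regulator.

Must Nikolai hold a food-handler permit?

No — exception (b) applies; Nikolai is not required to hold a food-handler permit.

Exception (a) requires that the baked goods are produced in the seller's home kitchen; but the baked goods are made in a commercial kitchen, not a home kitchen, so (a) is unavailable.
Exception (b)'s conditions are all satisfied: gross monthly sales are $400, under the $450 limit; the compliance score is 87 points, under the 95 points limit; the qualifying period is 140 days, below the 145 days limit. Applying paragraphs (h)–(n): (h) is triggered (the registered capacity is 1,550 units, below the 1,620 units limit), but yields to (i): (i) operates — aggregate throughput is 5,710 units, less than the 6,250 units limit. (j) operates (the reference index is 236, less than the 244 limit), but is itself disapplied by (k): (k) operates against (j): the baked goods contain meat. (l) would limit (k) — a current Category 1 Notice is held — but (m) sets (l) aside: (m) operates against (l): a current Category 3 Approval is held. (n), which would lift (m), is not engaged — assessed value is $195,500, not less than $193,500. So (b) applies.
All of (c)'s requirements are met (the reportable unit count is 65, below the 83 limit; a current Class 6 Declaration is held; an ingredient notice is displayed). But applying paragraph (o): (o) operates — some sales are to a restaurant for resale. Exception (c) does not apply.
Exception (d) requires that the seller holds a current Provisional Clearance from the Tessaly Regulator; but there is no Provisional Clearance in force, so (d) is unavailable.
All of (e)'s requirements are met (the baked goods are shelf-stable; a Cottage Food Declaration is on file; a current Category G Waiver is held). However, paragraph (p) must be considered: (p) is engaged — the baseline figure is 656, below the 819 limit. Exception (e) does not apply.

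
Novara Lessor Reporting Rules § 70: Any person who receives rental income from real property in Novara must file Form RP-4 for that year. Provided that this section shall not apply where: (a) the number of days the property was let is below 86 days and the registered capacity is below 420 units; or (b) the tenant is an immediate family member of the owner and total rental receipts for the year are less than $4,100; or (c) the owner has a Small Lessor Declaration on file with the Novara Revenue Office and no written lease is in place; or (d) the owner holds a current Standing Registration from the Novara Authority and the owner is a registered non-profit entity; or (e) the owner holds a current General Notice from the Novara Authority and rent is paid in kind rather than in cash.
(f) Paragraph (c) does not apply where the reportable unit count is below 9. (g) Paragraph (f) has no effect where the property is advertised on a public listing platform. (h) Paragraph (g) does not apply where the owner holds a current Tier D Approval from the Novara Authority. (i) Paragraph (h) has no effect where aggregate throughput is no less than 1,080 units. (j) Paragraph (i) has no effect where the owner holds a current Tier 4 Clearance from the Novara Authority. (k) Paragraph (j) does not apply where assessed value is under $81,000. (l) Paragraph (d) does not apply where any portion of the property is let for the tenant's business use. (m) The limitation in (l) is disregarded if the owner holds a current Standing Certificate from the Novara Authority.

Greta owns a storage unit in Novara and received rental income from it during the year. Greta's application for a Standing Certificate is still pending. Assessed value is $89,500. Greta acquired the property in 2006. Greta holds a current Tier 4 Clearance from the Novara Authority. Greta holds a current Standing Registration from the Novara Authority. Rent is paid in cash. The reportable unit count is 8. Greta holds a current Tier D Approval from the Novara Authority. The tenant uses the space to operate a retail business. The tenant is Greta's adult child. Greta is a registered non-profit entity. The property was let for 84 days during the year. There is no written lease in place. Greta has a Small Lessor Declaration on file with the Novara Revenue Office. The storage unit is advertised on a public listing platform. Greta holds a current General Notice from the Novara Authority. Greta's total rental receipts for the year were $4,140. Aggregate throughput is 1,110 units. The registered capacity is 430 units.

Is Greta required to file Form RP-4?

Yes — Greta must file Form RP-4.

Exception (a) fails — the registered capacity is 430 units, not below 420 units.
Exception (b) fails — total rental receipts for the year are $4,140, not less than $4,100.
Exception (c)'s conditions are all satisfied: a Small Lessor Declaration is on file; there is no written lease. Turning to paragraphs (f)–(k): (f) operates against (c): the reportable unit count is 8, below the 9 limit. (g) would limit (f) — the property is publicly advertised — but (h) sets (g) aside: (h) operates against (g): a current Tier D Approval is held. (i) is triggered (aggregate throughput is 1,110 units, meeting the 1,080 units threshold), but is displaced by (j): (j) operates against (i): a current Tier 4 Clearance is held. (k), which would lift (j), is not triggered — assessed value is $89,500, not under $81,000. So (c) is unavailable.
All of (d)'s requirements are met (a current Standing Registration is held; Greta is a registered non-profit). However, paragraphs (l)–(m) must be considered: (l) operates against (d): the space is let for business use. (m) does not operate here (no current Standing Certificate is held), so (l) stands. Exception (d) does not apply.
Exception (e) requires that rent is paid in kind rather than in cash; but rent is paid in cash, so (e) is unavailable.
Every exception is unavailable, so the rule governs.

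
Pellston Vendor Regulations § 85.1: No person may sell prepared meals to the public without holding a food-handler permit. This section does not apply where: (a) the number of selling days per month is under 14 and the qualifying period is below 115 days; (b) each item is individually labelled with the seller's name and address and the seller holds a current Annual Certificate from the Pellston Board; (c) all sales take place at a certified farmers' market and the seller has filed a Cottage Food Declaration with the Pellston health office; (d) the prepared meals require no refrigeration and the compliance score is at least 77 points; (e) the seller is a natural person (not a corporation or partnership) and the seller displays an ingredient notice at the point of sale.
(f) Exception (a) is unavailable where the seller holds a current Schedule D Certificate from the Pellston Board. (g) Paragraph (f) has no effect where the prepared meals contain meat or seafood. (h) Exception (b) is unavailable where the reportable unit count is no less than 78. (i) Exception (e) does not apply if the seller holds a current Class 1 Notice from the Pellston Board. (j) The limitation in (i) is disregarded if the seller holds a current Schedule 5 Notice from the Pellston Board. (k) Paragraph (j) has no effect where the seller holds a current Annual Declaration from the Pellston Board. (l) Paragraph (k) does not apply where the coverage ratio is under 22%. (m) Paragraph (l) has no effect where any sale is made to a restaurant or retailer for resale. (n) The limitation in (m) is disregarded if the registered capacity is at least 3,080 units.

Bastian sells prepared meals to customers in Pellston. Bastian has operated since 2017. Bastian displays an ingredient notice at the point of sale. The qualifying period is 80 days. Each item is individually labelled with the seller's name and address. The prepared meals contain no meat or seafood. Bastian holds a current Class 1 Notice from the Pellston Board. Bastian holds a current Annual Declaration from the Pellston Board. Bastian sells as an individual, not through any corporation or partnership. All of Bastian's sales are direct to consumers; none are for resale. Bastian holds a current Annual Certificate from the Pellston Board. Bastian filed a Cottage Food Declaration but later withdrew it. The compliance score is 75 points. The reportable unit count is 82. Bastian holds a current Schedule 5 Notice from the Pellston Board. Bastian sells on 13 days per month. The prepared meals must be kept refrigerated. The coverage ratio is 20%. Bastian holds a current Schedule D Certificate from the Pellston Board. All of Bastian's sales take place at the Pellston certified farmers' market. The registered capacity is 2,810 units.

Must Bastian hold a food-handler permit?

All of (a)'s requirements are met (the number of selling days per month is 13, under the 14 limit; the qualifying period is 80 days, below the 115 days limit). However, paragraphs (f)–(g) must be considered: (f) operates — a current Schedule D Certificate is held. (g), which would lift (f), is not triggered — the prepared meals contain no meat or seafood. (a) is therefore removed.
Exception (b): items are individually labelled; a current Annual Certificate is held — every condition holds. However, paragraph (h) must be considered: (h) operates — the reportable unit count is 82, meeting the 78 threshold. (b) is therefore removed.
Exception (c) requires that the seller has filed a Cottage Food Declaration with the Pellston health office; but the Cottage Food Declaration was withdrawn, so (c) is unavailable.
Exception (d) requires that the prepared meals require no refrigeration; but the prepared meals require refrigeration, so (d) is unavailable.
Exception (e)'s conditions are all satisfied: the seller is a natural person; an ingredient notice is displayed. Considering the limiting provisions: (i) would limit (e) — a current Class 1 Notice is held — but (j) sets (i) aside: (j) operates against (i): a current Schedule 5 Notice is held. (k) is triggered (a current Annual Declaration is held), but is itself disapplied by (l): (l) operates against (k): the coverage ratio is 20%, under the 22% limit. (m), which would lift (l), does not operate here — no sales are for resale. Exception (e) stands.

No — exception (e) applies; Bastian is not required to hold a food-handler permit.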